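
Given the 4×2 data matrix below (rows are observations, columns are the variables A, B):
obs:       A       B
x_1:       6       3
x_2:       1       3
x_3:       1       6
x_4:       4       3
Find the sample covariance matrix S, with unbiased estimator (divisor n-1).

Step 1 — column means:
  mean(A) = (6 + 1 + 1 + 4) / 4 = 12/4 = 3
  mean(B) = (3 + 3 + 6 + 3) / 4 = 15/4 = 3.75

Step 2 — sample covariance S[i,j] = (1/(n-1)) · Σ_k (x_{k,i} - mean_i) · (x_{k,j} - mean_j), with n-1 = 3.
  S[A,A] = ((3)·(3) + (-2)·(-2) + (-2)·(-2) + (1)·(1)) / 3 = 18/3 = 6
  S[A,B] = ((3)·(-0.75) + (-2)·(-0.75) + (-2)·(2.25) + (1)·(-0.75)) / 3 = -6/3 = -2
  S[B,B] = ((-0.75)·(-0.75) + (-0.75)·(-0.75) + (2.25)·(2.25) + (-0.75)·(-0.75)) / 3 = 6.75/3 = 2.25

S is symmetric (S[j,i] = S[i,j]). Assembling:

S = [[6, -2],
 [-2, 2.25]]


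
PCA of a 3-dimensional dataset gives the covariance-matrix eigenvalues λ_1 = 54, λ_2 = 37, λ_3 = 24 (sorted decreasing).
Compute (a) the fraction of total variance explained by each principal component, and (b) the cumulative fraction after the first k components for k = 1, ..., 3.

Step 1 — total variance = trace(Sigma) = Σ λ_i = 54 + 37 + 24 = 115.

Step 2 — fraction explained by component i = λ_i / Σ λ:
  PC1: 54/115 = 0.4696
  PC2: 37/115 = 0.3217
  PC3: 24/115 = 0.2087

Step 3 — cumulative fraction after k components = (λ_1 + ... + λ_k) / Σ λ:
  k = 1: 54/115 = 0.4696
  k = 2: (54 + 37)/115 = 91/115 = 0.7913
  k = 3: (54 + 37 + 24)/115 = 115/115 = 1

Summary (fraction, with percent):

explained: PC1 0.4696 (46.96%), PC2 0.3217 (32.17%), PC3 0.2087 (20.87%);  cumulative: 0.4696, 0.7913, 1


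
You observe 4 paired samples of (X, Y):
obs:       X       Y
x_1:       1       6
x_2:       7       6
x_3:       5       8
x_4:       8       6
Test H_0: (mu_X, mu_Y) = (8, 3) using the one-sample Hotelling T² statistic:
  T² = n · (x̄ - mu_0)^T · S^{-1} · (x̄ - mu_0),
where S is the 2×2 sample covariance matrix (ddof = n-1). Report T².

Step 1 — sample mean vector:
  mean(X) = (1 + 7 + 5 + 8) / 4 = 21/4 = 5.25
  mean(Y) = (6 + 6 + 8 + 6) / 4 = 26/4 = 6.5
  x̄ = (5.25, 6.5),  deviation x̄ - mu_0 = (5.25, 6.5) - (8, 3) = (-2.75, 3.5).

Step 2 — sample covariance matrix, S[i,j] = (1/(n-1)) · Σ_k (x_{k,i} - mean_i) · (x_{k,j} - mean_j), divisor n-1 = 3:
  S[X,X] = ((-4.25)·(-4.25) + (1.75)·(1.75) + (-0.25)·(-0.25) + (2.75)·(2.75)) / 3 = 28.75/3 = 9.5833
  S[X,Y] = ((-4.25)·(-0.5) + (1.75)·(-0.5) + (-0.25)·(1.5) + (2.75)·(-0.5)) / 3 = -0.5/3 = -0.1667
  S[Y,Y] = ((-0.5)·(-0.5) + (-0.5)·(-0.5) + (1.5)·(1.5) + (-0.5)·(-0.5)) / 3 = 3/3 = 1
  S = [[9.5833, -0.1667],
 [-0.1667, 1]].

Step 3 — invert S. det(S) = 9.5833·1 - (-0.1667)² = 9.5556.
  S^{-1} = (1/det) · [[d, -b], [-b, a]] = [[0.1047, 0.0174],
 [0.0174, 1.0029]].

Step 4 — quadratic form (x̄ - mu_0)^T · S^{-1} · (x̄ - mu_0):
  S^{-1} · (x̄ - mu_0) = (-0.2267, 3.4622),
  (x̄ - mu_0)^T · [...] = (-2.75)·(-0.2267) + (3.5)·(3.4622) = 12.7413.

Step 5 — scale by n: T² = 4 · 12.7413 = 50.9651.

T² ≈ 50.9651


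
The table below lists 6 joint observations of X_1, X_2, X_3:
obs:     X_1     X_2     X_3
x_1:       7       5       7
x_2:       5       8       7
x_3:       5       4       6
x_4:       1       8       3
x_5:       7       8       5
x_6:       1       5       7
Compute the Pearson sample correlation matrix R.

Step 1 — column means:
  mean(X_1) = (7 + 5 + 5 + 1 + 7 + 1) / 6 = 26/6 = 4.3333
  mean(X_2) = (5 + 8 + 4 + 8 + 8 + 5) / 6 = 38/6 = 6.3333
  mean(X_3) = (7 + 7 + 6 + 3 + 5 + 7) / 6 = 35/6 = 5.8333

Step 2 — sample variances and covariances s[i,j] = (1/(n-1)) · Σ_k (x_{k,i} - mean_i) · (x_{k,j} - mean_j), with n-1 = 5:
  s[X_1,X_1] = ((2.6667)·(2.6667) + (0.6667)·(0.6667) + (0.6667)·(0.6667) + (-3.3333)·(-3.3333) + (2.6667)·(2.6667) + (-3.3333)·(-3.3333)) / 5 = 37.3333/5 = 7.4667
  s[X_1,X_2] = ((2.6667)·(-1.3333) + (0.6667)·(1.6667) + (0.6667)·(-2.3333) + (-3.3333)·(1.6667) + (2.6667)·(1.6667) + (-3.3333)·(-1.3333)) / 5 = -0.6667/5 = -0.1333
  s[X_1,X_3] = ((2.6667)·(1.1667) + (0.6667)·(1.1667) + (0.6667)·(0.1667) + (-3.3333)·(-2.8333) + (2.6667)·(-0.8333) + (-3.3333)·(1.1667)) / 5 = 7.3333/5 = 1.4667
  s[X_2,X_2] = ((-1.3333)·(-1.3333) + (1.6667)·(1.6667) + (-2.3333)·(-2.3333) + (1.6667)·(1.6667) + (1.6667)·(1.6667) + (-1.3333)·(-1.3333)) / 5 = 17.3333/5 = 3.4667
  s[X_2,X_3] = ((-1.3333)·(1.1667) + (1.6667)·(1.1667) + (-2.3333)·(0.1667) + (1.6667)·(-2.8333) + (1.6667)·(-0.8333) + (-1.3333)·(1.1667)) / 5 = -7.6667/5 = -1.5333
  s[X_3,X_3] = ((1.1667)·(1.1667) + (1.1667)·(1.1667) + (0.1667)·(0.1667) + (-2.8333)·(-2.8333) + (-0.8333)·(-0.8333) + (1.1667)·(1.1667)) / 5 = 12.8333/5 = 2.5667
  Sample standard deviations s_i = √(s[i,i]):
  s(X_1) = √(7.4667) = 2.7325
  s(X_2) = √(3.4667) = 1.8619
  s(X_3) = √(2.5667) = 1.6021

Step 3 — r_{ij} = s_{ij} / (s_i · s_j):
  r[X_1,X_1] = 1 (diagonal).
  r[X_1,X_2] = -0.1333 / (2.7325 · 1.8619) = -0.1333 / 5.0877 = -0.0262
  r[X_1,X_3] = 1.4667 / (2.7325 · 1.6021) = 1.4667 / 4.3777 = 0.335
  r[X_2,X_2] = 1 (diagonal).
  r[X_2,X_3] = -1.5333 / (1.8619 · 1.6021) = -1.5333 / 2.9829 = -0.514
  r[X_3,X_3] = 1 (diagonal).

R is symmetric with unit diagonal. Assembling:

R = [[1, -0.0262, 0.335],
 [-0.0262, 1, -0.514],
 [0.335, -0.514, 1]]


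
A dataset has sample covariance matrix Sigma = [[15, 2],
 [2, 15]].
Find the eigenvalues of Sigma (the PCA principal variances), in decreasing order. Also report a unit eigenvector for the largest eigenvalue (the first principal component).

Step 1 — characteristic polynomial of 2×2 Sigma:
  det(Sigma - λI) = λ² - trace · λ + det = 0.
  trace = 15 + 15 = 30, det = 15·15 - (2)² = 221.
Step 2 — discriminant:
  Δ = trace² - 4·det = 900 - 884 = 16.
Step 3 — eigenvalues:
  λ = (trace ± √Δ)/2 = (30 ± 4)/2,
  λ_1 = 17,  λ_2 = 13.

Step 4 — unit eigenvector for λ_1: solve (Sigma - λ_1 I)v = 0. First row:
  (15 - 17)·v_x + (2)·v_y = 0, i.e. (-2)·v_x + (2)·v_y = 0,
  so v ∝ (b, λ_1 - a) = (2, 2) = u.
  ||u|| = √((2)² + (2)²) = √(8) ≈ 2.8284,
  v_1 = u/||u|| ≈ (0.7071, 0.7071) (||v_1|| = 1).

λ_1 = 17,  λ_2 = 13;  v_1 ≈ (0.7071, 0.7071)


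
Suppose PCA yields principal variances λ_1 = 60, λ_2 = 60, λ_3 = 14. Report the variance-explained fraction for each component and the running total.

Step 1 — total variance = trace(Sigma) = Σ λ_i = 60 + 60 + 14 = 134.

Step 2 — fraction explained by component i = λ_i / Σ λ:
  PC1: 60/134 = 0.4478
  PC2: 60/134 = 0.4478
  PC3: 14/134 = 0.1045

Step 3 — cumulative fraction after k components = (λ_1 + ... + λ_k) / Σ λ:
  k = 1: 60/134 = 0.4478
  k = 2: (60 + 60)/134 = 120/134 = 0.8955
  k = 3: (60 + 60 + 14)/134 = 134/134 = 1

Summary (fraction, with percent):

explained: PC1 0.4478 (44.78%), PC2 0.4478 (44.78%), PC3 0.1045 (10.45%);  cumulative: 0.4478, 0.8955, 1


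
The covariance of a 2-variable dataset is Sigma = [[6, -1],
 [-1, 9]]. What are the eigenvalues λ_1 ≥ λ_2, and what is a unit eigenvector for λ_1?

Step 1 — characteristic polynomial of 2×2 Sigma:
  det(Sigma - λI) = λ² - trace · λ + det = 0.
  trace = 6 + 9 = 15, det = 6·9 - (-1)² = 53.
Step 2 — discriminant:
  Δ = trace² - 4·det = 225 - 212 = 13.
Step 3 — eigenvalues:
  λ = (trace ± √Δ)/2 = (15 ± 3.6056)/2,
  λ_1 = 9.3028,  λ_2 = 5.6972.

Step 4 — unit eigenvector for λ_1: solve (Sigma - λ_1 I)v = 0. First row:
  (6 - 9.3028)·v_x + (-1)·v_y = 0, i.e. (-3.3028)·v_x + (-1)·v_y = 0,
  so v ∝ (b, λ_1 - a) = (-1, 3.3028); multiply by -1 so the first entry is positive: u = (1, -3.3028).
  ||u|| = √((1)² + (-3.3028)²) = √(11.9083) ≈ 3.4508,
  v_1 = u/||u|| ≈ (0.2898, -0.9571) (||v_1|| = 1).

λ_1 = 9.3028,  λ_2 = 5.6972;  v_1 ≈ (0.2898, -0.9571)


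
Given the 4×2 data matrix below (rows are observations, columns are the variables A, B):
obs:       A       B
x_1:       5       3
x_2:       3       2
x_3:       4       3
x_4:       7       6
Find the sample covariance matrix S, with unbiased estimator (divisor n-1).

Step 1 — column means:
  mean(A) = (5 + 3 + 4 + 7) / 4 = 19/4 = 4.75
  mean(B) = (3 + 2 + 3 + 6) / 4 = 14/4 = 3.5

Step 2 — sample covariance S[i,j] = (1/(n-1)) · Σ_k (x_{k,i} - mean_i) · (x_{k,j} - mean_j), with n-1 = 3.
  S[A,A] = ((0.25)·(0.25) + (-1.75)·(-1.75) + (-0.75)·(-0.75) + (2.25)·(2.25)) / 3 = 8.75/3 = 2.9167
  S[A,B] = ((0.25)·(-0.5) + (-1.75)·(-1.5) + (-0.75)·(-0.5) + (2.25)·(2.5)) / 3 = 8.5/3 = 2.8333
  S[B,B] = ((-0.5)·(-0.5) + (-1.5)·(-1.5) + (-0.5)·(-0.5) + (2.5)·(2.5)) / 3 = 9/3 = 3

S is symmetric (S[j,i] = S[i,j]). Assembling:

S = [[2.9167, 2.8333],
 [2.8333, 3]]


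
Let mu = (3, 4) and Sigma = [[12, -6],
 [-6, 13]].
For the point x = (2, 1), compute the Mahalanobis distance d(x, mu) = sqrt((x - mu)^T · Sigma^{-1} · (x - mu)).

Step 1 — centre the observation: (x - mu) = (-1, -3).

Step 2 — invert Sigma. det(Sigma) = 12·13 - (-6)² = 120.
  Sigma^{-1} = (1/det) · [[d, -b], [-b, a]] = [[0.1083, 0.05],
 [0.05, 0.1]].

Step 3 — form the quadratic (x - mu)^T · Sigma^{-1} · (x - mu):
  Sigma^{-1} · (x - mu) = (-0.2583, -0.35).
  (x - mu)^T · [Sigma^{-1} · (x - mu)] = (-1)·(-0.2583) + (-3)·(-0.35) = 1.3083.

Step 4 — take square root: d = √(1.3083) ≈ 1.1438.

d(x, mu) = √(1.3083) ≈ 1.1438


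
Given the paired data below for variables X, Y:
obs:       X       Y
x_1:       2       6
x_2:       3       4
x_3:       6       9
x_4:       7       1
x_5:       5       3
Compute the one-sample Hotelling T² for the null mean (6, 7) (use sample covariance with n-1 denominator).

Step 1 — sample mean vector:
  mean(X) = (2 + 3 + 6 + 7 + 5) / 5 = 23/5 = 4.6
  mean(Y) = (6 + 4 + 9 + 1 + 3) / 5 = 23/5 = 4.6
  x̄ = (4.6, 4.6),  deviation x̄ - mu_0 = (4.6, 4.6) - (6, 7) = (-1.4, -2.4).

Step 2 — sample covariance matrix, S[i,j] = (1/(n-1)) · Σ_k (x_{k,i} - mean_i) · (x_{k,j} - mean_j), divisor n-1 = 4:
  S[X,X] = ((-2.6)·(-2.6) + (-1.6)·(-1.6) + (1.4)·(1.4) + (2.4)·(2.4) + (0.4)·(0.4)) / 4 = 17.2/4 = 4.3
  S[X,Y] = ((-2.6)·(1.4) + (-1.6)·(-0.6) + (1.4)·(4.4) + (2.4)·(-3.6) + (0.4)·(-1.6)) / 4 = -5.8/4 = -1.45
  S[Y,Y] = ((1.4)·(1.4) + (-0.6)·(-0.6) + (4.4)·(4.4) + (-3.6)·(-3.6) + (-1.6)·(-1.6)) / 4 = 37.2/4 = 9.3
  S = [[4.3, -1.45],
 [-1.45, 9.3]].

Step 3 — invert S. det(S) = 4.3·9.3 - (-1.45)² = 37.8875.
  S^{-1} = (1/det) · [[d, -b], [-b, a]] = [[0.2455, 0.0383],
 [0.0383, 0.1135]].

Step 4 — quadratic form (x̄ - mu_0)^T · S^{-1} · (x̄ - mu_0):
  S^{-1} · (x̄ - mu_0) = (-0.4355, -0.326),
  (x̄ - mu_0)^T · [...] = (-1.4)·(-0.4355) + (-2.4)·(-0.326) = 1.392.

Step 5 — scale by n: T² = 5 · 1.392 = 6.9601.

T² ≈ 6.9601


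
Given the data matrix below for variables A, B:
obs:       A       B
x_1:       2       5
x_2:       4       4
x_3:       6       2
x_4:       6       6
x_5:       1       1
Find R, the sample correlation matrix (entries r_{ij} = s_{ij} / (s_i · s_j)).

Step 1 — column means:
  mean(A) = (2 + 4 + 6 + 6 + 1) / 5 = 19/5 = 3.8
  mean(B) = (5 + 4 + 2 + 6 + 1) / 5 = 18/5 = 3.6

Step 2 — sample variances and covariances s[i,j] = (1/(n-1)) · Σ_k (x_{k,i} - mean_i) · (x_{k,j} - mean_j), with n-1 = 4:
  s[A,A] = ((-1.8)·(-1.8) + (0.2)·(0.2) + (2.2)·(2.2) + (2.2)·(2.2) + (-2.8)·(-2.8)) / 4 = 20.8/4 = 5.2
  s[A,B] = ((-1.8)·(1.4) + (0.2)·(0.4) + (2.2)·(-1.6) + (2.2)·(2.4) + (-2.8)·(-2.6)) / 4 = 6.6/4 = 1.65
  s[B,B] = ((1.4)·(1.4) + (0.4)·(0.4) + (-1.6)·(-1.6) + (2.4)·(2.4) + (-2.6)·(-2.6)) / 4 = 17.2/4 = 4.3
  Sample standard deviations s_i = √(s[i,i]):
  s(A) = √(5.2) = 2.2804
  s(B) = √(4.3) = 2.0736

Step 3 — r_{ij} = s_{ij} / (s_i · s_j):
  r[A,A] = 1 (diagonal).
  r[A,B] = 1.65 / (2.2804 · 2.0736) = 1.65 / 4.7286 = 0.3489
  r[B,B] = 1 (diagonal).

R is symmetric with unit diagonal. Assembling:

R = [[1, 0.3489],
 [0.3489, 1]]


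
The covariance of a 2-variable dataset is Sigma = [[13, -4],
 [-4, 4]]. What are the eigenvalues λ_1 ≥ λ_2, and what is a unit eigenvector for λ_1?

Step 1 — characteristic polynomial of 2×2 Sigma:
  det(Sigma - λI) = λ² - trace · λ + det = 0.
  trace = 13 + 4 = 17, det = 13·4 - (-4)² = 36.
Step 2 — discriminant:
  Δ = trace² - 4·det = 289 - 144 = 145.
Step 3 — eigenvalues:
  λ = (trace ± √Δ)/2 = (17 ± 12.0416)/2,
  λ_1 = 14.5208,  λ_2 = 2.4792.

Step 4 — unit eigenvector for λ_1: solve (Sigma - λ_1 I)v = 0. First row:
  (13 - 14.5208)·v_x + (-4)·v_y = 0, i.e. (-1.5208)·v_x + (-4)·v_y = 0,
  so v ∝ (b, λ_1 - a) = (-4, 1.5208); multiply by -1 so the first entry is positive: u = (4, -1.5208).
  ||u|| = √((4)² + (-1.5208)²) = √(18.3128) ≈ 4.2793,
  v_1 = u/||u|| ≈ (0.9347, -0.3554) (||v_1|| = 1).

λ_1 = 14.5208,  λ_2 = 2.4792;  v_1 ≈ (0.9347, -0.3554)


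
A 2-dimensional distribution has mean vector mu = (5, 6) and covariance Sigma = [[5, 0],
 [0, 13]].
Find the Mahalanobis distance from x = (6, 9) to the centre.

Step 1 — centre the observation: (x - mu) = (1, 3).

Step 2 — invert Sigma. det(Sigma) = 5·13 - (0)² = 65.
  Sigma^{-1} = (1/det) · [[d, -b], [-b, a]] = [[0.2, 0],
 [0, 0.0769]].

Step 3 — form the quadratic (x - mu)^T · Sigma^{-1} · (x - mu):
  Sigma^{-1} · (x - mu) = (0.2, 0.2308).
  (x - mu)^T · [Sigma^{-1} · (x - mu)] = (1)·(0.2) + (3)·(0.2308) = 0.8923.

Step 4 — take square root: d = √(0.8923) ≈ 0.9446.

d(x, mu) = √(0.8923) ≈ 0.9446


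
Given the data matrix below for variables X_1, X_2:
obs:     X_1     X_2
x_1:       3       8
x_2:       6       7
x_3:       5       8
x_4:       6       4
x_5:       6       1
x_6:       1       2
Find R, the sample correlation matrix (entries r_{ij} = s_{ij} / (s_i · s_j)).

Step 1 — column means:
  mean(X_1) = (3 + 6 + 5 + 6 + 6 + 1) / 6 = 27/6 = 4.5
  mean(X_2) = (8 + 7 + 8 + 4 + 1 + 2) / 6 = 30/6 = 5

Step 2 — sample variances and covariances s[i,j] = (1/(n-1)) · Σ_k (x_{k,i} - mean_i) · (x_{k,j} - mean_j), with n-1 = 5:
  s[X_1,X_1] = ((-1.5)·(-1.5) + (1.5)·(1.5) + (0.5)·(0.5) + (1.5)·(1.5) + (1.5)·(1.5) + (-3.5)·(-3.5)) / 5 = 21.5/5 = 4.3
  s[X_1,X_2] = ((-1.5)·(3) + (1.5)·(2) + (0.5)·(3) + (1.5)·(-1) + (1.5)·(-4) + (-3.5)·(-3)) / 5 = 3/5 = 0.6
  s[X_2,X_2] = ((3)·(3) + (2)·(2) + (3)·(3) + (-1)·(-1) + (-4)·(-4) + (-3)·(-3)) / 5 = 48/5 = 9.6
  Sample standard deviations s_i = √(s[i,i]):
  s(X_1) = √(4.3) = 2.0736
  s(X_2) = √(9.6) = 3.0984

Step 3 — r_{ij} = s_{ij} / (s_i · s_j):
  r[X_1,X_1] = 1 (diagonal).
  r[X_1,X_2] = 0.6 / (2.0736 · 3.0984) = 0.6 / 6.425 = 0.0934
  r[X_2,X_2] = 1 (diagonal).

R is symmetric with unit diagonal. Assembling:

R = [[1, 0.0934],
 [0.0934, 1]]


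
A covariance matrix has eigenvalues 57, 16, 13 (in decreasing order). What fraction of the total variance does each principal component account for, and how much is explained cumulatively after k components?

Step 1 — total variance = trace(Sigma) = Σ λ_i = 57 + 16 + 13 = 86.

Step 2 — fraction explained by component i = λ_i / Σ λ:
  PC1: 57/86 = 0.6628
  PC2: 16/86 = 0.186
  PC3: 13/86 = 0.1512

Step 3 — cumulative fraction after k components = (λ_1 + ... + λ_k) / Σ λ:
  k = 1: 57/86 = 0.6628
  k = 2: (57 + 16)/86 = 73/86 = 0.8488
  k = 3: (57 + 16 + 13)/86 = 86/86 = 1

Summary (fraction, with percent):

explained: PC1 0.6628 (66.28%), PC2 0.186 (18.6%), PC3 0.1512 (15.12%);  cumulative: 0.6628, 0.8488, 1


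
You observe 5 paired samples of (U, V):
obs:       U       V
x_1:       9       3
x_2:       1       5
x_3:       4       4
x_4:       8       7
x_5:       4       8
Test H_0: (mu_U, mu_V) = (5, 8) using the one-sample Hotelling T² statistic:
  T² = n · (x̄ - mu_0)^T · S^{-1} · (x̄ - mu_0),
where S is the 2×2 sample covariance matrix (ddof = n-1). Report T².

Step 1 — sample mean vector:
  mean(U) = (9 + 1 + 4 + 8 + 4) / 5 = 26/5 = 5.2
  mean(V) = (3 + 5 + 4 + 7 + 8) / 5 = 27/5 = 5.4
  x̄ = (5.2, 5.4),  deviation x̄ - mu_0 = (5.2, 5.4) - (5, 8) = (0.2, -2.6).

Step 2 — sample covariance matrix, S[i,j] = (1/(n-1)) · Σ_k (x_{k,i} - mean_i) · (x_{k,j} - mean_j), divisor n-1 = 4:
  S[U,U] = ((3.8)·(3.8) + (-4.2)·(-4.2) + (-1.2)·(-1.2) + (2.8)·(2.8) + (-1.2)·(-1.2)) / 4 = 42.8/4 = 10.7
  S[U,V] = ((3.8)·(-2.4) + (-4.2)·(-0.4) + (-1.2)·(-1.4) + (2.8)·(1.6) + (-1.2)·(2.6)) / 4 = -4.4/4 = -1.1
  S[V,V] = ((-2.4)·(-2.4) + (-0.4)·(-0.4) + (-1.4)·(-1.4) + (1.6)·(1.6) + (2.6)·(2.6)) / 4 = 17.2/4 = 4.3
  S = [[10.7, -1.1],
 [-1.1, 4.3]].

Step 3 — invert S. det(S) = 10.7·4.3 - (-1.1)² = 44.8.
  S^{-1} = (1/det) · [[d, -b], [-b, a]] = [[0.096, 0.0246],
 [0.0246, 0.2388]].

Step 4 — quadratic form (x̄ - mu_0)^T · S^{-1} · (x̄ - mu_0):
  S^{-1} · (x̄ - mu_0) = (-0.0446, -0.6161),
  (x̄ - mu_0)^T · [...] = (0.2)·(-0.0446) + (-2.6)·(-0.6161) = 1.5929.

Step 5 — scale by n: T² = 5 · 1.5929 = 7.9643.

T² ≈ 7.9643


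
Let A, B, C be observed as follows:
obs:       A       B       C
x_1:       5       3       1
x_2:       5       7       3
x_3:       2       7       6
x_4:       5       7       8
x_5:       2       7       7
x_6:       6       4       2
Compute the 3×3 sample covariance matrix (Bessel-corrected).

Step 1 — column means:
  mean(A) = (5 + 5 + 2 + 5 + 2 + 6) / 6 = 25/6 = 4.1667
  mean(B) = (3 + 7 + 7 + 7 + 7 + 4) / 6 = 35/6 = 5.8333
  mean(C) = (1 + 3 + 6 + 8 + 7 + 2) / 6 = 27/6 = 4.5

Step 2 — sample covariance S[i,j] = (1/(n-1)) · Σ_k (x_{k,i} - mean_i) · (x_{k,j} - mean_j), with n-1 = 5.
  S[A,A] = ((0.8333)·(0.8333) + (0.8333)·(0.8333) + (-2.1667)·(-2.1667) + (0.8333)·(0.8333) + (-2.1667)·(-2.1667) + (1.8333)·(1.8333)) / 5 = 14.8333/5 = 2.9667
  S[A,B] = ((0.8333)·(-2.8333) + (0.8333)·(1.1667) + (-2.1667)·(1.1667) + (0.8333)·(1.1667) + (-2.1667)·(1.1667) + (1.8333)·(-1.8333)) / 5 = -8.8333/5 = -1.7667
  S[A,C] = ((0.8333)·(-3.5) + (0.8333)·(-1.5) + (-2.1667)·(1.5) + (0.8333)·(3.5) + (-2.1667)·(2.5) + (1.8333)·(-2.5)) / 5 = -14.5/5 = -2.9
  S[B,B] = ((-2.8333)·(-2.8333) + (1.1667)·(1.1667) + (1.1667)·(1.1667) + (1.1667)·(1.1667) + (1.1667)·(1.1667) + (-1.8333)·(-1.8333)) / 5 = 16.8333/5 = 3.3667
  S[B,C] = ((-2.8333)·(-3.5) + (1.1667)·(-1.5) + (1.1667)·(1.5) + (1.1667)·(3.5) + (1.1667)·(2.5) + (-1.8333)·(-2.5)) / 5 = 21.5/5 = 4.3
  S[C,C] = ((-3.5)·(-3.5) + (-1.5)·(-1.5) + (1.5)·(1.5) + (3.5)·(3.5) + (2.5)·(2.5) + (-2.5)·(-2.5)) / 5 = 41.5/5 = 8.3

S is symmetric (S[j,i] = S[i,j]). Assembling:

S = [[2.9667, -1.7667, -2.9],
 [-1.7667, 3.3667, 4.3],
 [-2.9, 4.3, 8.3]]


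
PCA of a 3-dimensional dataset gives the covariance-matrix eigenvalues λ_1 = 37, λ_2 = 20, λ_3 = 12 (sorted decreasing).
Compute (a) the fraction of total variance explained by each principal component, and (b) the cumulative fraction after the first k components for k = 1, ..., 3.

Step 1 — total variance = trace(Sigma) = Σ λ_i = 37 + 20 + 12 = 69.

Step 2 — fraction explained by component i = λ_i / Σ λ:
  PC1: 37/69 = 0.5362
  PC2: 20/69 = 0.2899
  PC3: 12/69 = 0.1739

Step 3 — cumulative fraction after k components = (λ_1 + ... + λ_k) / Σ λ:
  k = 1: 37/69 = 0.5362
  k = 2: (37 + 20)/69 = 57/69 = 0.8261
  k = 3: (37 + 20 + 12)/69 = 69/69 = 1

Summary (fraction, with percent):

explained: PC1 0.5362 (53.62%), PC2 0.2899 (28.99%), PC3 0.1739 (17.39%);  cumulative: 0.5362, 0.8261, 1


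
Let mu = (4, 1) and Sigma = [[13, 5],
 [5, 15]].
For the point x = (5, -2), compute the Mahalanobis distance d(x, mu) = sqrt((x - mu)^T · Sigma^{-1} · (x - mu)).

Step 1 — centre the observation: (x - mu) = (1, -3).

Step 2 — invert Sigma. det(Sigma) = 13·15 - (5)² = 170.
  Sigma^{-1} = (1/det) · [[d, -b], [-b, a]] = [[0.0882, -0.0294],
 [-0.0294, 0.0765]].

Step 3 — form the quadratic (x - mu)^T · Sigma^{-1} · (x - mu):
  Sigma^{-1} · (x - mu) = (0.1765, -0.2588).
  (x - mu)^T · [Sigma^{-1} · (x - mu)] = (1)·(0.1765) + (-3)·(-0.2588) = 0.9529.

Step 4 — take square root: d = √(0.9529) ≈ 0.9762.

d(x, mu) = √(0.9529) ≈ 0.9762


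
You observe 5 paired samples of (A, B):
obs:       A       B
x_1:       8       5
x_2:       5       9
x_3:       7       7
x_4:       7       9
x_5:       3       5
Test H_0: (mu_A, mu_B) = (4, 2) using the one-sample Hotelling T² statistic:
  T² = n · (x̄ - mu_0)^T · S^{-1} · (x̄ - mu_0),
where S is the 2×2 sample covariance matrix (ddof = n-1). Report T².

Step 1 — sample mean vector:
  mean(A) = (8 + 5 + 7 + 7 + 3) / 5 = 30/5 = 6
  mean(B) = (5 + 9 + 7 + 9 + 5) / 5 = 35/5 = 7
  x̄ = (6, 7),  deviation x̄ - mu_0 = (6, 7) - (4, 2) = (2, 5).

Step 2 — sample covariance matrix, S[i,j] = (1/(n-1)) · Σ_k (x_{k,i} - mean_i) · (x_{k,j} - mean_j), divisor n-1 = 4:
  S[A,A] = ((2)·(2) + (-1)·(-1) + (1)·(1) + (1)·(1) + (-3)·(-3)) / 4 = 16/4 = 4
  S[A,B] = ((2)·(-2) + (-1)·(2) + (1)·(0) + (1)·(2) + (-3)·(-2)) / 4 = 2/4 = 0.5
  S[B,B] = ((-2)·(-2) + (2)·(2) + (0)·(0) + (2)·(2) + (-2)·(-2)) / 4 = 16/4 = 4
  S = [[4, 0.5],
 [0.5, 4]].

Step 3 — invert S. det(S) = 4·4 - (0.5)² = 15.75.
  S^{-1} = (1/det) · [[d, -b], [-b, a]] = [[0.254, -0.0317],
 [-0.0317, 0.254]].

Step 4 — quadratic form (x̄ - mu_0)^T · S^{-1} · (x̄ - mu_0):
  S^{-1} · (x̄ - mu_0) = (0.3492, 1.2063),
  (x̄ - mu_0)^T · [...] = (2)·(0.3492) + (5)·(1.2063) = 6.7302.

Step 5 — scale by n: T² = 5 · 6.7302 = 33.6508.

T² ≈ 33.6508


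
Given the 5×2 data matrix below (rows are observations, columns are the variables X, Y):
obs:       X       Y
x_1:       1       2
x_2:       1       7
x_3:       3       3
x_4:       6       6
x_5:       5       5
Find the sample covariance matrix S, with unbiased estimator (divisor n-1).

Step 1 — column means:
  mean(X) = (1 + 1 + 3 + 6 + 5) / 5 = 16/5 = 3.2
  mean(Y) = (2 + 7 + 3 + 6 + 5) / 5 = 23/5 = 4.6

Step 2 — sample covariance S[i,j] = (1/(n-1)) · Σ_k (x_{k,i} - mean_i) · (x_{k,j} - mean_j), with n-1 = 4.
  S[X,X] = ((-2.2)·(-2.2) + (-2.2)·(-2.2) + (-0.2)·(-0.2) + (2.8)·(2.8) + (1.8)·(1.8)) / 4 = 20.8/4 = 5.2
  S[X,Y] = ((-2.2)·(-2.6) + (-2.2)·(2.4) + (-0.2)·(-1.6) + (2.8)·(1.4) + (1.8)·(0.4)) / 4 = 5.4/4 = 1.35
  S[Y,Y] = ((-2.6)·(-2.6) + (2.4)·(2.4) + (-1.6)·(-1.6) + (1.4)·(1.4) + (0.4)·(0.4)) / 4 = 17.2/4 = 4.3

S is symmetric (S[j,i] = S[i,j]). Assembling:

S = [[5.2, 1.35],
 [1.35, 4.3]]


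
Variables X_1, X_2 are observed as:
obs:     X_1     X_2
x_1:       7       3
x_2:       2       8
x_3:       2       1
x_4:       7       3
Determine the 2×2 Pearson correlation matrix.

Step 1 — column means:
  mean(X_1) = (7 + 2 + 2 + 7) / 4 = 18/4 = 4.5
  mean(X_2) = (3 + 8 + 1 + 3) / 4 = 15/4 = 3.75

Step 2 — sample variances and covariances s[i,j] = (1/(n-1)) · Σ_k (x_{k,i} - mean_i) · (x_{k,j} - mean_j), with n-1 = 3:
  s[X_1,X_1] = ((2.5)·(2.5) + (-2.5)·(-2.5) + (-2.5)·(-2.5) + (2.5)·(2.5)) / 3 = 25/3 = 8.3333
  s[X_1,X_2] = ((2.5)·(-0.75) + (-2.5)·(4.25) + (-2.5)·(-2.75) + (2.5)·(-0.75)) / 3 = -7.5/3 = -2.5
  s[X_2,X_2] = ((-0.75)·(-0.75) + (4.25)·(4.25) + (-2.75)·(-2.75) + (-0.75)·(-0.75)) / 3 = 26.75/3 = 8.9167
  Sample standard deviations s_i = √(s[i,i]):
  s(X_1) = √(8.3333) = 2.8868
  s(X_2) = √(8.9167) = 2.9861

Step 3 — r_{ij} = s_{ij} / (s_i · s_j):
  r[X_1,X_1] = 1 (diagonal).
  r[X_1,X_2] = -2.5 / (2.8868 · 2.9861) = -2.5 / 8.6201 = -0.29
  r[X_2,X_2] = 1 (diagonal).

R is symmetric with unit diagonal. Assembling:

R = [[1, -0.29],
 [-0.29, 1]]


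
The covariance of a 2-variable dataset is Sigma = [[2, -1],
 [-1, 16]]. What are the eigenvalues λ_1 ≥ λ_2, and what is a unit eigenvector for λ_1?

Step 1 — characteristic polynomial of 2×2 Sigma:
  det(Sigma - λI) = λ² - trace · λ + det = 0.
  trace = 2 + 16 = 18, det = 2·16 - (-1)² = 31.
Step 2 — discriminant:
  Δ = trace² - 4·det = 324 - 124 = 200.
Step 3 — eigenvalues:
  λ = (trace ± √Δ)/2 = (18 ± 14.1421)/2,
  λ_1 = 16.0711,  λ_2 = 1.9289.

Step 4 — unit eigenvector for λ_1: solve (Sigma - λ_1 I)v = 0. First row:
  (2 - 16.0711)·v_x + (-1)·v_y = 0, i.e. (-14.0711)·v_x + (-1)·v_y = 0,
  so v ∝ (b, λ_1 - a) = (-1, 14.0711); multiply by -1 so the first entry is positive: u = (1, -14.0711).
  ||u|| = √((1)² + (-14.0711)²) = √(198.9949) ≈ 14.1066,
  v_1 = u/||u|| ≈ (0.0709, -0.9975) (||v_1|| = 1).

λ_1 = 16.0711,  λ_2 = 1.9289;  v_1 ≈ (0.0709, -0.9975)


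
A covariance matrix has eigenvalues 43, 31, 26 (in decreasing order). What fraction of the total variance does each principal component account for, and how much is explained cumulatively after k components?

Step 1 — total variance = trace(Sigma) = Σ λ_i = 43 + 31 + 26 = 100.

Step 2 — fraction explained by component i = λ_i / Σ λ:
  PC1: 43/100 = 0.43
  PC2: 31/100 = 0.31
  PC3: 26/100 = 0.26

Step 3 — cumulative fraction after k components = (λ_1 + ... + λ_k) / Σ λ:
  k = 1: 43/100 = 0.43
  k = 2: (43 + 31)/100 = 74/100 = 0.74
  k = 3: (43 + 31 + 26)/100 = 100/100 = 1

Summary (fraction, with percent):

explained: PC1 0.43 (43%), PC2 0.31 (31%), PC3 0.26 (26%);  cumulative: 0.43, 0.74, 1


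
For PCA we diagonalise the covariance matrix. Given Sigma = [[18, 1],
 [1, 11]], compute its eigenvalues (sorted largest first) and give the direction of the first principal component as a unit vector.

Step 1 — characteristic polynomial of 2×2 Sigma:
  det(Sigma - λI) = λ² - trace · λ + det = 0.
  trace = 18 + 11 = 29, det = 18·11 - (1)² = 197.
Step 2 — discriminant:
  Δ = trace² - 4·det = 841 - 788 = 53.
Step 3 — eigenvalues:
  λ = (trace ± √Δ)/2 = (29 ± 7.2801)/2,
  λ_1 = 18.1401,  λ_2 = 10.8599.

Step 4 — unit eigenvector for λ_1: solve (Sigma - λ_1 I)v = 0. First row:
  (18 - 18.1401)·v_x + (1)·v_y = 0, i.e. (-0.1401)·v_x + (1)·v_y = 0,
  so v ∝ (b, λ_1 - a) = (1, 0.1401) = u.
  ||u|| = √((1)² + (0.1401)²) = √(1.0196) ≈ 1.0098,
  v_1 = u/||u|| ≈ (0.9903, 0.1387) (||v_1|| = 1).

λ_1 = 18.1401,  λ_2 = 10.8599;  v_1 ≈ (0.9903, 0.1387)


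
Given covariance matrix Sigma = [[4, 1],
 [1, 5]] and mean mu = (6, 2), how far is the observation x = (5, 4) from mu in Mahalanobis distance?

Step 1 — centre the observation: (x - mu) = (-1, 2).

Step 2 — invert Sigma. det(Sigma) = 4·5 - (1)² = 19.
  Sigma^{-1} = (1/det) · [[d, -b], [-b, a]] = [[0.2632, -0.0526],
 [-0.0526, 0.2105]].

Step 3 — form the quadratic (x - mu)^T · Sigma^{-1} · (x - mu):
  Sigma^{-1} · (x - mu) = (-0.3684, 0.4737).
  (x - mu)^T · [Sigma^{-1} · (x - mu)] = (-1)·(-0.3684) + (2)·(0.4737) = 1.3158.

Step 4 — take square root: d = √(1.3158) ≈ 1.1471.

d(x, mu) = √(1.3158) ≈ 1.1471


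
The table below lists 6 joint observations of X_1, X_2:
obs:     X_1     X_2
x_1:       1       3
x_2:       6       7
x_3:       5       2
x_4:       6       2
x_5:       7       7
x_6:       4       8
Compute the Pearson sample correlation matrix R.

Step 1 — column means:
  mean(X_1) = (1 + 6 + 5 + 6 + 7 + 4) / 6 = 29/6 = 4.8333
  mean(X_2) = (3 + 7 + 2 + 2 + 7 + 8) / 6 = 29/6 = 4.8333

Step 2 — sample variances and covariances s[i,j] = (1/(n-1)) · Σ_k (x_{k,i} - mean_i) · (x_{k,j} - mean_j), with n-1 = 5:
  s[X_1,X_1] = ((-3.8333)·(-3.8333) + (1.1667)·(1.1667) + (0.1667)·(0.1667) + (1.1667)·(1.1667) + (2.1667)·(2.1667) + (-0.8333)·(-0.8333)) / 5 = 22.8333/5 = 4.5667
  s[X_1,X_2] = ((-3.8333)·(-1.8333) + (1.1667)·(2.1667) + (0.1667)·(-2.8333) + (1.1667)·(-2.8333) + (2.1667)·(2.1667) + (-0.8333)·(3.1667)) / 5 = 7.8333/5 = 1.5667
  s[X_2,X_2] = ((-1.8333)·(-1.8333) + (2.1667)·(2.1667) + (-2.8333)·(-2.8333) + (-2.8333)·(-2.8333) + (2.1667)·(2.1667) + (3.1667)·(3.1667)) / 5 = 38.8333/5 = 7.7667
  Sample standard deviations s_i = √(s[i,i]):
  s(X_1) = √(4.5667) = 2.137
  s(X_2) = √(7.7667) = 2.7869

Step 3 — r_{ij} = s_{ij} / (s_i · s_j):
  r[X_1,X_1] = 1 (diagonal).
  r[X_1,X_2] = 1.5667 / (2.137 · 2.7869) = 1.5667 / 5.9555 = 0.2631
  r[X_2,X_2] = 1 (diagonal).

R is symmetric with unit diagonal. Assembling:

R = [[1, 0.2631],
 [0.2631, 1]]


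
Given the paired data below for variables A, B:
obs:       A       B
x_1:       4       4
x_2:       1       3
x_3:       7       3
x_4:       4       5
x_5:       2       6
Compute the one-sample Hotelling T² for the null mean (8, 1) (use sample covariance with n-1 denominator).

Step 1 — sample mean vector:
  mean(A) = (4 + 1 + 7 + 4 + 2) / 5 = 18/5 = 3.6
  mean(B) = (4 + 3 + 3 + 5 + 6) / 5 = 21/5 = 4.2
  x̄ = (3.6, 4.2),  deviation x̄ - mu_0 = (3.6, 4.2) - (8, 1) = (-4.4, 3.2).

Step 2 — sample covariance matrix, S[i,j] = (1/(n-1)) · Σ_k (x_{k,i} - mean_i) · (x_{k,j} - mean_j), divisor n-1 = 4:
  S[A,A] = ((0.4)·(0.4) + (-2.6)·(-2.6) + (3.4)·(3.4) + (0.4)·(0.4) + (-1.6)·(-1.6)) / 4 = 21.2/4 = 5.3
  S[A,B] = ((0.4)·(-0.2) + (-2.6)·(-1.2) + (3.4)·(-1.2) + (0.4)·(0.8) + (-1.6)·(1.8)) / 4 = -3.6/4 = -0.9
  S[B,B] = ((-0.2)·(-0.2) + (-1.2)·(-1.2) + (-1.2)·(-1.2) + (0.8)·(0.8) + (1.8)·(1.8)) / 4 = 6.8/4 = 1.7
  S = [[5.3, -0.9],
 [-0.9, 1.7]].

Step 3 — invert S. det(S) = 5.3·1.7 - (-0.9)² = 8.2.
  S^{-1} = (1/det) · [[d, -b], [-b, a]] = [[0.2073, 0.1098],
 [0.1098, 0.6463]].

Step 4 — quadratic form (x̄ - mu_0)^T · S^{-1} · (x̄ - mu_0):
  S^{-1} · (x̄ - mu_0) = (-0.561, 1.5854),
  (x̄ - mu_0)^T · [...] = (-4.4)·(-0.561) + (3.2)·(1.5854) = 7.5415.

Step 5 — scale by n: T² = 5 · 7.5415 = 37.7073.

T² ≈ 37.7073


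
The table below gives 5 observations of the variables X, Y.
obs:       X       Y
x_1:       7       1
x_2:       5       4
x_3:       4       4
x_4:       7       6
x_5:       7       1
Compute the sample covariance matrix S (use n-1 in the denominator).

Step 1 — column means:
  mean(X) = (7 + 5 + 4 + 7 + 7) / 5 = 30/5 = 6
  mean(Y) = (1 + 4 + 4 + 6 + 1) / 5 = 16/5 = 3.2

Step 2 — sample covariance S[i,j] = (1/(n-1)) · Σ_k (x_{k,i} - mean_i) · (x_{k,j} - mean_j), with n-1 = 4.
  S[X,X] = ((1)·(1) + (-1)·(-1) + (-2)·(-2) + (1)·(1) + (1)·(1)) / 4 = 8/4 = 2
  S[X,Y] = ((1)·(-2.2) + (-1)·(0.8) + (-2)·(0.8) + (1)·(2.8) + (1)·(-2.2)) / 4 = -4/4 = -1
  S[Y,Y] = ((-2.2)·(-2.2) + (0.8)·(0.8) + (0.8)·(0.8) + (2.8)·(2.8) + (-2.2)·(-2.2)) / 4 = 18.8/4 = 4.7

S is symmetric (S[j,i] = S[i,j]). Assembling:

S = [[2, -1],
 [-1, 4.7]]


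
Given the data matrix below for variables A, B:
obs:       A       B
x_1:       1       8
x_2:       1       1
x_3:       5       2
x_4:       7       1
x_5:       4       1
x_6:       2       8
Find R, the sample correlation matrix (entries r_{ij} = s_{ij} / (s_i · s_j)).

Step 1 — column means:
  mean(A) = (1 + 1 + 5 + 7 + 4 + 2) / 6 = 20/6 = 3.3333
  mean(B) = (8 + 1 + 2 + 1 + 1 + 8) / 6 = 21/6 = 3.5

Step 2 — sample variances and covariances s[i,j] = (1/(n-1)) · Σ_k (x_{k,i} - mean_i) · (x_{k,j} - mean_j), with n-1 = 5:
  s[A,A] = ((-2.3333)·(-2.3333) + (-2.3333)·(-2.3333) + (1.6667)·(1.6667) + (3.6667)·(3.6667) + (0.6667)·(0.6667) + (-1.3333)·(-1.3333)) / 5 = 29.3333/5 = 5.8667
  s[A,B] = ((-2.3333)·(4.5) + (-2.3333)·(-2.5) + (1.6667)·(-1.5) + (3.6667)·(-2.5) + (0.6667)·(-2.5) + (-1.3333)·(4.5)) / 5 = -24/5 = -4.8
  s[B,B] = ((4.5)·(4.5) + (-2.5)·(-2.5) + (-1.5)·(-1.5) + (-2.5)·(-2.5) + (-2.5)·(-2.5) + (4.5)·(4.5)) / 5 = 61.5/5 = 12.3
  Sample standard deviations s_i = √(s[i,i]):
  s(A) = √(5.8667) = 2.4221
  s(B) = √(12.3) = 3.5071

Step 3 — r_{ij} = s_{ij} / (s_i · s_j):
  r[A,A] = 1 (diagonal).
  r[A,B] = -4.8 / (2.4221 · 3.5071) = -4.8 / 8.4947 = -0.5651
  r[B,B] = 1 (diagonal).

R is symmetric with unit diagonal. Assembling:

R = [[1, -0.5651],
 [-0.5651, 1]]


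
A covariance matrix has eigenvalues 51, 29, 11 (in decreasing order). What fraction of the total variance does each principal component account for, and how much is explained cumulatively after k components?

Step 1 — total variance = trace(Sigma) = Σ λ_i = 51 + 29 + 11 = 91.

Step 2 — fraction explained by component i = λ_i / Σ λ:
  PC1: 51/91 = 0.5604
  PC2: 29/91 = 0.3187
  PC3: 11/91 = 0.1209

Step 3 — cumulative fraction after k components = (λ_1 + ... + λ_k) / Σ λ:
  k = 1: 51/91 = 0.5604
  k = 2: (51 + 29)/91 = 80/91 = 0.8791
  k = 3: (51 + 29 + 11)/91 = 91/91 = 1

Summary (fraction, with percent):

explained: PC1 0.5604 (56.04%), PC2 0.3187 (31.87%), PC3 0.1209 (12.09%);  cumulative: 0.5604, 0.8791, 1


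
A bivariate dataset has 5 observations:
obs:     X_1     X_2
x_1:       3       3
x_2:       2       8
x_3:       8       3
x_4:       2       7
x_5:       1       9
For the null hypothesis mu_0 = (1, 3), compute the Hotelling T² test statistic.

Step 1 — sample mean vector:
  mean(X_1) = (3 + 2 + 8 + 2 + 1) / 5 = 16/5 = 3.2
  mean(X_2) = (3 + 8 + 3 + 7 + 9) / 5 = 30/5 = 6
  x̄ = (3.2, 6),  deviation x̄ - mu_0 = (3.2, 6) - (1, 3) = (2.2, 3).

Step 2 — sample covariance matrix, S[i,j] = (1/(n-1)) · Σ_k (x_{k,i} - mean_i) · (x_{k,j} - mean_j), divisor n-1 = 4:
  S[X_1,X_1] = ((-0.2)·(-0.2) + (-1.2)·(-1.2) + (4.8)·(4.8) + (-1.2)·(-1.2) + (-2.2)·(-2.2)) / 4 = 30.8/4 = 7.7
  S[X_1,X_2] = ((-0.2)·(-3) + (-1.2)·(2) + (4.8)·(-3) + (-1.2)·(1) + (-2.2)·(3)) / 4 = -24/4 = -6
  S[X_2,X_2] = ((-3)·(-3) + (2)·(2) + (-3)·(-3) + (1)·(1) + (3)·(3)) / 4 = 32/4 = 8
  S = [[7.7, -6],
 [-6, 8]].

Step 3 — invert S. det(S) = 7.7·8 - (-6)² = 25.6.
  S^{-1} = (1/det) · [[d, -b], [-b, a]] = [[0.3125, 0.2344],
 [0.2344, 0.3008]].

Step 4 — quadratic form (x̄ - mu_0)^T · S^{-1} · (x̄ - mu_0):
  S^{-1} · (x̄ - mu_0) = (1.3906, 1.418),
  (x̄ - mu_0)^T · [...] = (2.2)·(1.3906) + (3)·(1.418) = 7.3133.

Step 5 — scale by n: T² = 5 · 7.3133 = 36.5664.

T² ≈ 36.5664


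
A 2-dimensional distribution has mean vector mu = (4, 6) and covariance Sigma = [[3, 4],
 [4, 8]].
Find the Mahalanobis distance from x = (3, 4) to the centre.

Step 1 — centre the observation: (x - mu) = (-1, -2).

Step 2 — invert Sigma. det(Sigma) = 3·8 - (4)² = 8.
  Sigma^{-1} = (1/det) · [[d, -b], [-b, a]] = [[1, -0.5],
 [-0.5, 0.375]].

Step 3 — form the quadratic (x - mu)^T · Sigma^{-1} · (x - mu):
  Sigma^{-1} · (x - mu) = (0, -0.25).
  (x - mu)^T · [Sigma^{-1} · (x - mu)] = (-1)·(0) + (-2)·(-0.25) = 0.5.

Step 4 — take square root: d = √(0.5) ≈ 0.7071.

d(x, mu) = √(0.5) ≈ 0.7071


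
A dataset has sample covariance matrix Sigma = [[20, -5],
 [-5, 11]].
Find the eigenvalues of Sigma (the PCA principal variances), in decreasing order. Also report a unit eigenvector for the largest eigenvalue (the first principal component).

Step 1 — characteristic polynomial of 2×2 Sigma:
  det(Sigma - λI) = λ² - trace · λ + det = 0.
  trace = 20 + 11 = 31, det = 20·11 - (-5)² = 195.
Step 2 — discriminant:
  Δ = trace² - 4·det = 961 - 780 = 181.
Step 3 — eigenvalues:
  λ = (trace ± √Δ)/2 = (31 ± 13.4536)/2,
  λ_1 = 22.2268,  λ_2 = 8.7732.

Step 4 — unit eigenvector for λ_1: solve (Sigma - λ_1 I)v = 0. First row:
  (20 - 22.2268)·v_x + (-5)·v_y = 0, i.e. (-2.2268)·v_x + (-5)·v_y = 0,
  so v ∝ (b, λ_1 - a) = (-5, 2.2268); multiply by -1 so the first entry is positive: u = (5, -2.2268).
  ||u|| = √((5)² + (-2.2268)²) = √(29.9587) ≈ 5.4735,
  v_1 = u/||u|| ≈ (0.9135, -0.4068) (||v_1|| = 1).

λ_1 = 22.2268,  λ_2 = 8.7732;  v_1 ≈ (0.9135, -0.4068)


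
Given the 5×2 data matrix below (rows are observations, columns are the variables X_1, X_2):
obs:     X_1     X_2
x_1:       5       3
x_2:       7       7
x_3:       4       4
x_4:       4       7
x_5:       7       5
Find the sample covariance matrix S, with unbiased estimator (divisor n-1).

Step 1 — column means:
  mean(X_1) = (5 + 7 + 4 + 4 + 7) / 5 = 27/5 = 5.4
  mean(X_2) = (3 + 7 + 4 + 7 + 5) / 5 = 26/5 = 5.2

Step 2 — sample covariance S[i,j] = (1/(n-1)) · Σ_k (x_{k,i} - mean_i) · (x_{k,j} - mean_j), with n-1 = 4.
  S[X_1,X_1] = ((-0.4)·(-0.4) + (1.6)·(1.6) + (-1.4)·(-1.4) + (-1.4)·(-1.4) + (1.6)·(1.6)) / 4 = 9.2/4 = 2.3
  S[X_1,X_2] = ((-0.4)·(-2.2) + (1.6)·(1.8) + (-1.4)·(-1.2) + (-1.4)·(1.8) + (1.6)·(-0.2)) / 4 = 2.6/4 = 0.65
  S[X_2,X_2] = ((-2.2)·(-2.2) + (1.8)·(1.8) + (-1.2)·(-1.2) + (1.8)·(1.8) + (-0.2)·(-0.2)) / 4 = 12.8/4 = 3.2

S is symmetric (S[j,i] = S[i,j]). Assembling:

S = [[2.3, 0.65],
 [0.65, 3.2]]


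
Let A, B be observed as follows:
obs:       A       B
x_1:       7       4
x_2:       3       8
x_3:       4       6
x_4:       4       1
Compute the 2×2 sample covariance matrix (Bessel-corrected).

Step 1 — column means:
  mean(A) = (7 + 3 + 4 + 4) / 4 = 18/4 = 4.5
  mean(B) = (4 + 8 + 6 + 1) / 4 = 19/4 = 4.75

Step 2 — sample covariance S[i,j] = (1/(n-1)) · Σ_k (x_{k,i} - mean_i) · (x_{k,j} - mean_j), with n-1 = 3.
  S[A,A] = ((2.5)·(2.5) + (-1.5)·(-1.5) + (-0.5)·(-0.5) + (-0.5)·(-0.5)) / 3 = 9/3 = 3
  S[A,B] = ((2.5)·(-0.75) + (-1.5)·(3.25) + (-0.5)·(1.25) + (-0.5)·(-3.75)) / 3 = -5.5/3 = -1.8333
  S[B,B] = ((-0.75)·(-0.75) + (3.25)·(3.25) + (1.25)·(1.25) + (-3.75)·(-3.75)) / 3 = 26.75/3 = 8.9167

S is symmetric (S[j,i] = S[i,j]). Assembling:

S = [[3, -1.8333],
 [-1.8333, 8.9167]]


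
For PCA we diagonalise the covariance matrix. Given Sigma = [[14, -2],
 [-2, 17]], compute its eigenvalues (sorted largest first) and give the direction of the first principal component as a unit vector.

Step 1 — characteristic polynomial of 2×2 Sigma:
  det(Sigma - λI) = λ² - trace · λ + det = 0.
  trace = 14 + 17 = 31, det = 14·17 - (-2)² = 234.
Step 2 — discriminant:
  Δ = trace² - 4·det = 961 - 936 = 25.
Step 3 — eigenvalues:
  λ = (trace ± √Δ)/2 = (31 ± 5)/2,
  λ_1 = 18,  λ_2 = 13.

Step 4 — unit eigenvector for λ_1: solve (Sigma - λ_1 I)v = 0. First row:
  (14 - 18)·v_x + (-2)·v_y = 0, i.e. (-4)·v_x + (-2)·v_y = 0,
  so v ∝ (b, λ_1 - a) = (-2, 4); multiply by -1 so the first entry is positive: u = (2, -4).
  ||u|| = √((2)² + (-4)²) = √(20) ≈ 4.4721,
  v_1 = u/||u|| ≈ (0.4472, -0.8944) (||v_1|| = 1).

λ_1 = 18,  λ_2 = 13;  v_1 ≈ (0.4472, -0.8944)


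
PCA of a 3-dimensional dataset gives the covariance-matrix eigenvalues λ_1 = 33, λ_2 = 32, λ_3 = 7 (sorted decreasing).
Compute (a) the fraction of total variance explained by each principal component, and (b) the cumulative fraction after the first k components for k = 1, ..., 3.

Step 1 — total variance = trace(Sigma) = Σ λ_i = 33 + 32 + 7 = 72.

Step 2 — fraction explained by component i = λ_i / Σ λ:
  PC1: 33/72 = 0.4583
  PC2: 32/72 = 0.4444
  PC3: 7/72 = 0.0972

Step 3 — cumulative fraction after k components = (λ_1 + ... + λ_k) / Σ λ:
  k = 1: 33/72 = 0.4583
  k = 2: (33 + 32)/72 = 65/72 = 0.9028
  k = 3: (33 + 32 + 7)/72 = 72/72 = 1

Summary (fraction, with percent):

explained: PC1 0.4583 (45.83%), PC2 0.4444 (44.44%), PC3 0.0972 (9.72%);  cumulative: 0.4583, 0.9028, 1


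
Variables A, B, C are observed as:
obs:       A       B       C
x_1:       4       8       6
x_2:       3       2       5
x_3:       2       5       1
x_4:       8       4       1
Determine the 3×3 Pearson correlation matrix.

Step 1 — column means:
  mean(A) = (4 + 3 + 2 + 8) / 4 = 17/4 = 4.25
  mean(B) = (8 + 2 + 5 + 4) / 4 = 19/4 = 4.75
  mean(C) = (6 + 5 + 1 + 1) / 4 = 13/4 = 3.25

Step 2 — sample variances and covariances s[i,j] = (1/(n-1)) · Σ_k (x_{k,i} - mean_i) · (x_{k,j} - mean_j), with n-1 = 3:
  s[A,A] = ((-0.25)·(-0.25) + (-1.25)·(-1.25) + (-2.25)·(-2.25) + (3.75)·(3.75)) / 3 = 20.75/3 = 6.9167
  s[A,B] = ((-0.25)·(3.25) + (-1.25)·(-2.75) + (-2.25)·(0.25) + (3.75)·(-0.75)) / 3 = -0.75/3 = -0.25
  s[A,C] = ((-0.25)·(2.75) + (-1.25)·(1.75) + (-2.25)·(-2.25) + (3.75)·(-2.25)) / 3 = -6.25/3 = -2.0833
  s[B,B] = ((3.25)·(3.25) + (-2.75)·(-2.75) + (0.25)·(0.25) + (-0.75)·(-0.75)) / 3 = 18.75/3 = 6.25
  s[B,C] = ((3.25)·(2.75) + (-2.75)·(1.75) + (0.25)·(-2.25) + (-0.75)·(-2.25)) / 3 = 5.25/3 = 1.75
  s[C,C] = ((2.75)·(2.75) + (1.75)·(1.75) + (-2.25)·(-2.25) + (-2.25)·(-2.25)) / 3 = 20.75/3 = 6.9167
  Sample standard deviations s_i = √(s[i,i]):
  s(A) = √(6.9167) = 2.63
  s(B) = √(6.25) = 2.5
  s(C) = √(6.9167) = 2.63

Step 3 — r_{ij} = s_{ij} / (s_i · s_j):
  r[A,A] = 1 (diagonal).
  r[A,B] = -0.25 / (2.63 · 2.5) = -0.25 / 6.5749 = -0.038
  r[A,C] = -2.0833 / (2.63 · 2.63) = -2.0833 / 6.9167 = -0.3012
  r[B,B] = 1 (diagonal).
  r[B,C] = 1.75 / (2.5 · 2.63) = 1.75 / 6.5749 = 0.2662
  r[C,C] = 1 (diagonal).

R is symmetric with unit diagonal. Assembling:

R = [[1, -0.038, -0.3012],
 [-0.038, 1, 0.2662],
 [-0.3012, 0.2662, 1]]
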